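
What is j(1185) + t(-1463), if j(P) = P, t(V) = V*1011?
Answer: -1477908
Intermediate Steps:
t(V) = 1011*V
j(1185) + t(-1463) = 1185 + 1011*(-1463) = 1185 - 1479093 = -1477908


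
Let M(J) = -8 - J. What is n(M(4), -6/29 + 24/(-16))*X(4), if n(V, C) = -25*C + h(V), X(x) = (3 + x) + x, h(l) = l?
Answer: 19569/58 ≈ 337.40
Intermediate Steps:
X(x) = 3 + 2*x
n(V, C) = V - 25*C (n(V, C) = -25*C + V = V - 25*C)
n(M(4), -6/29 + 24/(-16))*X(4) = ((-8 - 1*4) - 25*(-6/29 + 24/(-16)))*(3 + 2*4) = ((-8 - 4) - 25*(-6*1/29 + 24*(-1/16)))*(3 + 8) = (-12 - 25*(-6/29 - 3/2))*11 = (-12 - 25*(-99/58))*11 = (-12 + 2475/58)*11 = (1779/58)*11 = 19569/58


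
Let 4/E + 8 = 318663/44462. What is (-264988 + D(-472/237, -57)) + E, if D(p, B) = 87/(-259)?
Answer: -2541694140939/9591547 ≈ -2.6499e+5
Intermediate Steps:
E = -177848/37033 (E = 4/(-8 + 318663/44462) = 4/(-37033/44462) = 4*(-44462/37033) = -177848/37033 ≈ -4.8024)
D(p, B) = -87/259 (D(p, B) = 87*(-1/259) = -87/259)
(-264988 + D(-472/237, -57)) + E = (-264988 - 87/259) - 177848/37033 = -68631979/259 - 177848/37033 = -2541694140939/9591547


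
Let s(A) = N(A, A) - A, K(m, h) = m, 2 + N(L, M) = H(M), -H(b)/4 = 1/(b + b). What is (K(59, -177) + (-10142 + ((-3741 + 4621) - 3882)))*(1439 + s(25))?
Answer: -92374866/5 ≈ -1.8475e+7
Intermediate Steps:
H(b) = -2/b (H(b) = -4/(b + b) = -4*1/(2*b) = -2/b)
N(L, M) = -2 - 2/M
s(A) = -2 - A - 2/A (s(A) = (-2 - 2/A) - A = -2 - A - 2/A)
(K(59, -177) + (-10142 + ((-3741 + 4621) - 3882)))*(1439 + s(25)) = (59 + (-10142 + ((-3741 + 4621) - 3882)))*(1439 + (-2 - 1*25 - 2/25)) = (59 + (-10142 + (880 - 3882)))*(1439 + (-2 - 25 - 2*1/25)) = (59 + (-10142 - 3002))*(1439 + (-2 - 25 - 2/25)) = (59 - 13144)*(1439 - 677/25) = -13085*35298/25 = -92374866/5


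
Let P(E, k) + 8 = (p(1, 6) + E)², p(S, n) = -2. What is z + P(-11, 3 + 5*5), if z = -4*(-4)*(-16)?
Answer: -95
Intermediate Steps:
P(E, k) = -8 + (-2 + E)²
z = -256 (z = 16*(-16) = -256)
z + P(-11, 3 + 5*5) = -256 + (-8 + (-2 - 11)²) = -256 + (-8 + (-13)²) = -256 + (-8 + 169) = -256 + 161 = -95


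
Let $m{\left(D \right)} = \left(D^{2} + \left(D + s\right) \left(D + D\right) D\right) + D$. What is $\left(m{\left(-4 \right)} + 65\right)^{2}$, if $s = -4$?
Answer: $32041$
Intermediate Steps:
$m{\left(D \right)} = D + D^{2} + 2 D^{2} \left(-4 + D\right)$ ($m{\left(D \right)} = \left(D^{2} + \left(D - 4\right) \left(D + D\right) D\right) + D = \left(D^{2} + \left(-4 + D\right) 2 D D\right) + D = \left(D^{2} + 2 D \left(-4 + D\right) D\right) + D = \left(D^{2} + 2 D^{2} \left(-4 + D\right)\right) + D = D + D^{2} + 2 D^{2} \left(-4 + D\right)$)
$\left(m{\left(-4 \right)} + 65\right)^{2} = \left(- 4 \left(1 - -28 + 2 \left(-4\right)^{2}\right) + 65\right)^{2} = \left(- 4 \left(1 + 28 + 2 \cdot 16\right) + 65\right)^{2} = \left(- 4 \left(1 + 28 + 32\right) + 65\right)^{2} = \left(\left(-4\right) 61 + 65\right)^{2} = \left(-244 + 65\right)^{2} = \left(-179\right)^{2} = 32041$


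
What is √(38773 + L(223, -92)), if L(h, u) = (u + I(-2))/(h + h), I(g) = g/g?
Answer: √7712529482/446 ≈ 196.91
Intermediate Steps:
I(g) = 1
L(h, u) = (1 + u)/(2*h) (L(h, u) = (u + 1)/(h + h) = (1 + u)/((2*h)) = (1 + u)*(1/(2*h)) = (1 + u)/(2*h))
√(38773 + L(223, -92)) = √(38773 + (½)*(1 - 92)/223) = √(38773 + (½)*(1/223)*(-91)) = √(38773 - 91/446) = √(17292667/446) = √7712529482/446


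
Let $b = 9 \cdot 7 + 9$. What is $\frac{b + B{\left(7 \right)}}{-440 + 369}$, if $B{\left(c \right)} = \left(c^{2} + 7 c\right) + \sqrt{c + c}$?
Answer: $- \frac{170}{71} - \frac{\sqrt{14}}{71} \approx -2.4471$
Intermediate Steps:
$b = 72$ ($b = 63 + 9 = 72$)
$B{\left(c \right)} = c^{2} + 7 c + \sqrt{2} \sqrt{c}$ ($B{\left(c \right)} = \left(c^{2} + 7 c\right) + \sqrt{2 c} = \left(c^{2} + 7 c\right) + \sqrt{2} \sqrt{c} = c^{2} + 7 c + \sqrt{2} \sqrt{c}$)
$\frac{b + B{\left(7 \right)}}{-440 + 369} = \frac{72 + \left(7^{2} + 7 \cdot 7 + \sqrt{2} \sqrt{7}\right)}{-440 + 369} = \frac{72 + \left(49 + 49 + \sqrt{14}\right)}{-71} = \left(72 + \left(98 + \sqrt{14}\right)\right) \left(- \frac{1}{71}\right) = \left(170 + \sqrt{14}\right) \left(- \frac{1}{71}\right) = - \frac{170}{71} - \frac{\sqrt{14}}{71}$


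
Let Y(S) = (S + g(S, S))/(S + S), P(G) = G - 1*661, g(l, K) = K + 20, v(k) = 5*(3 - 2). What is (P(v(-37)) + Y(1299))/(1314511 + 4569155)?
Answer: -850835/7642882134 ≈ -0.00011132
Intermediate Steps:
v(k) = 5 (v(k) = 5*1 = 5)
g(l, K) = 20 + K
P(G) = -661 + G (P(G) = G - 661 = -661 + G)
Y(S) = (20 + 2*S)/(2*S) (Y(S) = (S + (20 + S))/(S + S) = (20 + 2*S)/((2*S)) = (20 + 2*S)*(1/(2*S)) = (20 + 2*S)/(2*S))
(P(v(-37)) + Y(1299))/(1314511 + 4569155) = ((-661 + 5) + (10 + 1299)/1299)/(1314511 + 4569155) = (-656 + (1/1299)*1309)/5883666 = (-656 + 1309/1299)*(1/5883666) = -850835/1299*1/5883666 = -850835/7642882134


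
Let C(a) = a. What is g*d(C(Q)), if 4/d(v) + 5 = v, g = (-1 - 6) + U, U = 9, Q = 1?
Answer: -2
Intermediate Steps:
g = 2 (g = (-1 - 6) + 9 = -7 + 9 = 2)
d(v) = 4/(-5 + v)
g*d(C(Q)) = 2*(4/(-5 + 1)) = 2*(4/(-4)) = 2*(4*(-¼)) = 2*(-1) = -2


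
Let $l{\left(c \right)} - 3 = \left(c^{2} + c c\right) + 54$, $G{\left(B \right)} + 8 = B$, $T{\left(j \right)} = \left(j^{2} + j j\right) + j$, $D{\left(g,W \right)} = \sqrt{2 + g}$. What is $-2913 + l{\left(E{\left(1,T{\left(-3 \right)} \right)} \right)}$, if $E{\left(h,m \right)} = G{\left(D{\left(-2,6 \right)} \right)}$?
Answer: $-2728$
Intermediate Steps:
$T{\left(j \right)} = j + 2 j^{2}$ ($T{\left(j \right)} = \left(j^{2} + j^{2}\right) + j = 2 j^{2} + j = j + 2 j^{2}$)
$G{\left(B \right)} = -8 + B$
$E{\left(h,m \right)} = -8$ ($E{\left(h,m \right)} = -8 + \sqrt{2 - 2} = -8 + \sqrt{0} = -8 + 0 = -8$)
$l{\left(c \right)} = 57 + 2 c^{2}$ ($l{\left(c \right)} = 3 + \left(\left(c^{2} + c c\right) + 54\right) = 3 + \left(\left(c^{2} + c^{2}\right) + 54\right) = 3 + \left(2 c^{2} + 54\right) = 3 + \left(54 + 2 c^{2}\right) = 57 + 2 c^{2}$)
$-2913 + l{\left(E{\left(1,T{\left(-3 \right)} \right)} \right)} = -2913 + \left(57 + 2 \left(-8\right)^{2}\right) = -2913 + \left(57 + 2 \cdot 64\right) = -2913 + \left(57 + 128\right) = -2913 + 185 = -2728$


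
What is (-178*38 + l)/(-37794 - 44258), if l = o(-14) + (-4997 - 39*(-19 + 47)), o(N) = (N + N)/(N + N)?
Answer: 3213/20513 ≈ 0.15663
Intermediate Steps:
o(N) = 1 (o(N) = (2*N)/((2*N)) = (2*N)*(1/(2*N)) = 1)
l = -6088 (l = 1 + (-4997 - 39*(-19 + 47)) = 1 + (-4997 - 39*28) = 1 + (-4997 - 1*1092) = 1 + (-4997 - 1092) = 1 - 6089 = -6088)
(-178*38 + l)/(-37794 - 44258) = (-178*38 - 6088)/(-37794 - 44258) = (-6764 - 6088)/(-82052) = -12852*(-1/82052) = 3213/20513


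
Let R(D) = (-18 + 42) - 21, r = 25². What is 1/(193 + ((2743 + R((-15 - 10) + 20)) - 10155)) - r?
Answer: -4510001/7216 ≈ -625.00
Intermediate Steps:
r = 625
R(D) = 3 (R(D) = 24 - 21 = 3)
1/(193 + ((2743 + R((-15 - 10) + 20)) - 10155)) - r = 1/(193 + ((2743 + 3) - 10155)) - 1*625 = 1/(193 + (2746 - 10155)) - 625 = 1/(193 - 7409) - 625 = 1/(-7216) - 625 = -1/7216 - 625 = -4510001/7216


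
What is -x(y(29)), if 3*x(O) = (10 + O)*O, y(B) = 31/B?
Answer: -3317/841 ≈ -3.9441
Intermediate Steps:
x(O) = O*(10 + O)/3 (x(O) = ((10 + O)*O)/3 = (O*(10 + O))/3 = O*(10 + O)/3)
-x(y(29)) = -31/29*(10 + 31/29)/3 = -31*(1/29)*(10 + 31*(1/29))/3 = -31*(10 + 31/29)/(3*29) = -31*321/(3*29*29) = -1*3317/841 = -3317/841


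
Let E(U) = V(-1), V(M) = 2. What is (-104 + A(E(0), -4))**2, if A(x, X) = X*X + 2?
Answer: 7396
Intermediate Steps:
E(U) = 2
A(x, X) = 2 + X**2 (A(x, X) = X**2 + 2 = 2 + X**2)
(-104 + A(E(0), -4))**2 = (-104 + (2 + (-4)**2))**2 = (-104 + (2 + 16))**2 = (-104 + 18)**2 = (-86)**2 = 7396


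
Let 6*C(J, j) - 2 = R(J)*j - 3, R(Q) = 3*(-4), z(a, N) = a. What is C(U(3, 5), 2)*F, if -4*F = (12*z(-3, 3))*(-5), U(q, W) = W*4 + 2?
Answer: 375/2 ≈ 187.50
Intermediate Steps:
R(Q) = -12
U(q, W) = 2 + 4*W (U(q, W) = 4*W + 2 = 2 + 4*W)
C(J, j) = -1/6 - 2*j (C(J, j) = 1/3 + (-12*j - 3)/6 = 1/3 + (-3 - 12*j)/6 = 1/3 + (-1/2 - 2*j) = -1/6 - 2*j)
F = -45 (F = -12*(-3)*(-5)/4 = -(-9)*(-5) = -1/4*180 = -45)
C(U(3, 5), 2)*F = (-1/6 - 2*2)*(-45) = (-1/6 - 4)*(-45) = -25/6*(-45) = 375/2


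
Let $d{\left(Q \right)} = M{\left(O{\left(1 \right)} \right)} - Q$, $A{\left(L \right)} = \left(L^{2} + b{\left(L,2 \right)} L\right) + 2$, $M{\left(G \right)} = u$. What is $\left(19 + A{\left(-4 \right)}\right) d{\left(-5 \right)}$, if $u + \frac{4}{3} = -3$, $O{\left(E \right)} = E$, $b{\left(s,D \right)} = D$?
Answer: $\frac{58}{3} \approx 19.333$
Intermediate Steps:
$u = - \frac{13}{3}$ ($u = - \frac{4}{3} - 3 = - \frac{13}{3} \approx -4.3333$)
$M{\left(G \right)} = - \frac{13}{3}$
$A{\left(L \right)} = 2 + L^{2} + 2 L$ ($A{\left(L \right)} = \left(L^{2} + 2 L\right) + 2 = 2 + L^{2} + 2 L$)
$d{\left(Q \right)} = - \frac{13}{3} - Q$
$\left(19 + A{\left(-4 \right)}\right) d{\left(-5 \right)} = \left(19 + \left(2 + \left(-4\right)^{2} + 2 \left(-4\right)\right)\right) \left(- \frac{13}{3} - -5\right) = \left(19 + \left(2 + 16 - 8\right)\right) \left(- \frac{13}{3} + 5\right) = \left(19 + 10\right) \frac{2}{3} = 29 \cdot \frac{2}{3} = \frac{58}{3}$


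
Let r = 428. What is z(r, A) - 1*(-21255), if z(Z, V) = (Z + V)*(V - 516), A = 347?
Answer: -109720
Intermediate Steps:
z(Z, V) = (-516 + V)*(V + Z) (z(Z, V) = (V + Z)*(-516 + V) = (-516 + V)*(V + Z))
z(r, A) - 1*(-21255) = (347**2 - 516*347 - 516*428 + 347*428) - 1*(-21255) = (120409 - 179052 - 220848 + 148516) + 21255 = -130975 + 21255 = -109720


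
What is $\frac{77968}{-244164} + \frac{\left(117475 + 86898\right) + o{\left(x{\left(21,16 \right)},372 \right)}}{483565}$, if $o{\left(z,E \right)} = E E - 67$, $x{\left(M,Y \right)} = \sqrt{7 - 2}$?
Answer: $\frac{2298498262}{5903458233} \approx 0.38935$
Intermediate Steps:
$x{\left(M,Y \right)} = \sqrt{5}$
$o{\left(z,E \right)} = -67 + E^{2}$ ($o{\left(z,E \right)} = E^{2} - 67 = -67 + E^{2}$)
$\frac{77968}{-244164} + \frac{\left(117475 + 86898\right) + o{\left(x{\left(21,16 \right)},372 \right)}}{483565} = \frac{77968}{-244164} + \frac{\left(117475 + 86898\right) - \left(67 - 372^{2}\right)}{483565} = 77968 \left(- \frac{1}{244164}\right) + \left(204373 + \left(-67 + 138384\right)\right) \frac{1}{483565} = - \frac{19492}{61041} + \left(204373 + 138317\right) \frac{1}{483565} = - \frac{19492}{61041} + 342690 \cdot \frac{1}{483565} = - \frac{19492}{61041} + \frac{68538}{96713} = \frac{2298498262}{5903458233}$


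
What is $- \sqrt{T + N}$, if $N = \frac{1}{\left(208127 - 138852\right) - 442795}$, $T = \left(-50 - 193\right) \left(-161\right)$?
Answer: $- \frac{\sqrt{341145689977855}}{93380} \approx -197.8$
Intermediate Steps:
$T = 39123$ ($T = \left(-243\right) \left(-161\right) = 39123$)
$N = - \frac{1}{373520}$ ($N = \frac{1}{\left(208127 - 138852\right) - 442795} = \frac{1}{69275 - 442795} = \frac{1}{-373520} = - \frac{1}{373520} \approx -2.6772 \cdot 10^{-6}$)
$- \sqrt{T + N} = - \sqrt{39123 - \frac{1}{373520}} = - \sqrt{\frac{14613222959}{373520}} = - \frac{\sqrt{341145689977855}}{93380}$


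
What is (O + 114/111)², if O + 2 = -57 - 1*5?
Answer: 5428900/1369 ≈ 3965.6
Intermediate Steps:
O = -64 (O = -2 + (-57 - 1*5) = -2 + (-57 - 5) = -2 - 62 = -64)
(O + 114/111)² = (-64 + 114/111)² = (-64 + 114*(1/111))² = (-64 + 38/37)² = (-2330/37)² = 5428900/1369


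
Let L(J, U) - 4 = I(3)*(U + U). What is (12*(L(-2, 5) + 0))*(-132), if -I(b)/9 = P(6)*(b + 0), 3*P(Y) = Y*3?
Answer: 2559744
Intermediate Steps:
P(Y) = Y (P(Y) = (Y*3)/3 = (3*Y)/3 = Y)
I(b) = -54*b (I(b) = -54*(b + 0) = -54*b)
L(J, U) = 4 - 324*U (L(J, U) = 4 + (-54*3)*(U + U) = 4 - 324*U)
(12*(L(-2, 5) + 0))*(-132) = (12*((4 - 324*5) + 0))*(-132) = (12*((4 - 1620) + 0))*(-132) = (12*(-1616 + 0))*(-132) = (12*(-1616))*(-132) = -19392*(-132) = 2559744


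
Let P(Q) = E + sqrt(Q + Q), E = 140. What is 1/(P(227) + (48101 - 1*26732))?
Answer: 21509/462636627 - sqrt(454)/462636627 ≈ 4.6446e-5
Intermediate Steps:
P(Q) = 140 + sqrt(2)*sqrt(Q) (P(Q) = 140 + sqrt(Q + Q) = 140 + sqrt(2*Q) = 140 + sqrt(2)*sqrt(Q))
1/(P(227) + (48101 - 1*26732)) = 1/((140 + sqrt(2)*sqrt(227)) + (48101 - 1*26732)) = 1/((140 + sqrt(454)) + (48101 - 26732)) = 1/((140 + sqrt(454)) + 21369) = 1/(21509 + sqrt(454))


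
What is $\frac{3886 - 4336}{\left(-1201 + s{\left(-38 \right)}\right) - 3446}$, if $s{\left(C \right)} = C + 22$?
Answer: $\frac{450}{4663} \approx 0.096504$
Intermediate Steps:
$s{\left(C \right)} = 22 + C$
$\frac{3886 - 4336}{\left(-1201 + s{\left(-38 \right)}\right) - 3446} = \frac{3886 - 4336}{\left(-1201 + \left(22 - 38\right)\right) - 3446} = - \frac{450}{\left(-1201 - 16\right) - 3446} = - \frac{450}{-1217 - 3446} = - \frac{450}{-4663} = \left(-450\right) \left(- \frac{1}{4663}\right) = \frac{450}{4663}$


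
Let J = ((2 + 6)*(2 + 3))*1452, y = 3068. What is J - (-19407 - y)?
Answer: 80555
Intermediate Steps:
J = 58080 (J = (8*5)*1452 = 40*1452 = 58080)
J - (-19407 - y) = 58080 - (-19407 - 1*3068) = 58080 - (-19407 - 3068) = 58080 - 1*(-22475) = 58080 + 22475 = 80555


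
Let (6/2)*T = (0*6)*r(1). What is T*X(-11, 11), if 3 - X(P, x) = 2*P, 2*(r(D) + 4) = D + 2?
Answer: 0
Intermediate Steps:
r(D) = -3 + D/2 (r(D) = -4 + (D + 2)/2 = -4 + (2 + D)/2 = -4 + (1 + D/2) = -3 + D/2)
X(P, x) = 3 - 2*P
T = 0 (T = ((0*6)*(-3 + (½)*1))/3 = (0*(-3 + ½))/3 = (0*(-5/2))/3 = (⅓)*0 = 0)
T*X(-11, 11) = 0*(3 - 2*(-11)) = 0*(3 + 22) = 0*25 = 0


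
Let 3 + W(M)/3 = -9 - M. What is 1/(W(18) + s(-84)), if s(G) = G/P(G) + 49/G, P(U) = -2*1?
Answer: -12/583 ≈ -0.020583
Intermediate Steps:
P(U) = -2
s(G) = 49/G - G/2 (s(G) = G/(-2) + 49/G = G*(-½) + 49/G = -G/2 + 49/G = 49/G - G/2)
W(M) = -36 - 3*M (W(M) = -9 + 3*(-9 - M) = -9 + (-27 - 3*M) = -36 - 3*M)
1/(W(18) + s(-84)) = 1/((-36 - 3*18) + (49/(-84) - ½*(-84))) = 1/((-36 - 54) + (49*(-1/84) + 42)) = 1/(-90 + (-7/12 + 42)) = 1/(-90 + 497/12) = 1/(-583/12) = -12/583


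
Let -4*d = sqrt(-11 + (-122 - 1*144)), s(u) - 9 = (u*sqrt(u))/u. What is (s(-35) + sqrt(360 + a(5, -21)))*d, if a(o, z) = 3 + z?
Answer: sqrt(9695)/4 - 9*I*sqrt(277)/4 - 3*I*sqrt(10526)/4 ≈ 24.616 - 114.39*I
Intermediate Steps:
s(u) = 9 + sqrt(u) (s(u) = 9 + (u*sqrt(u))/u = 9 + u**(3/2)/u = 9 + sqrt(u))
d = -I*sqrt(277)/4 (d = -sqrt(-11 + (-122 - 1*144))/4 = -sqrt(-11 + (-122 - 144))/4 = -sqrt(-11 - 266)/4 = -I*sqrt(277)/4 ≈ -4.1608*I)
(s(-35) + sqrt(360 + a(5, -21)))*d = ((9 + sqrt(-35)) + sqrt(360 + (3 - 21)))*(-I*sqrt(277)/4) = ((9 + I*sqrt(35)) + sqrt(360 - 18))*(-I*sqrt(277)/4) = ((9 + I*sqrt(35)) + sqrt(342))*(-I*sqrt(277)/4) = ((9 + I*sqrt(35)) + 3*sqrt(38))*(-I*sqrt(277)/4) = (9 + 3*sqrt(38) + I*sqrt(35))*(-I*sqrt(277)/4) = -I*sqrt(277)*(9 + 3*sqrt(38) + I*sqrt(35))/4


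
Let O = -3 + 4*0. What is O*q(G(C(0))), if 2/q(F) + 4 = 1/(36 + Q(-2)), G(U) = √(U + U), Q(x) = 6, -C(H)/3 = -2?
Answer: 252/167 ≈ 1.5090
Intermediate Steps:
C(H) = 6 (C(H) = -3*(-2) = 6)
O = -3 (O = -3 + 0 = -3)
G(U) = √2*√U (G(U) = √(2*U) = √2*√U)
q(F) = -84/167 (q(F) = 2/(-4 + 1/(36 + 6)) = 2/(-4 + 1/42) = 2/(-167/42) = 2*(-42/167) = -84/167)
O*q(G(C(0))) = -3*(-84/167) = 252/167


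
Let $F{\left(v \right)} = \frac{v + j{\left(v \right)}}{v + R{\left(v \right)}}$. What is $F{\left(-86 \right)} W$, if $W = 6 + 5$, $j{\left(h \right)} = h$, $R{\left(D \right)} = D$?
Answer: $11$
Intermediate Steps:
$F{\left(v \right)} = 1$ ($F{\left(v \right)} = \frac{v + v}{v + v} = \frac{2 v}{2 v} = 2 v \frac{1}{2 v} = 1$)
$W = 11$
$F{\left(-86 \right)} W = 1 \cdot 11 = 11$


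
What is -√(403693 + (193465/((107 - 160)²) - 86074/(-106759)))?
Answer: -1654*√4725153233241/5658227 ≈ -635.42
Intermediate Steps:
-√(403693 + (193465/((107 - 160)²) - 86074/(-106759))) = -√(403693 + (193465/((-53)²) - 86074*(-1/106759))) = -√(403693 + (193465/2809 + 86074/106759)) = -√(403693 + 20895911801/299886031) = -√(121082787424284/299886031) = -1654*√4725153233241/5658227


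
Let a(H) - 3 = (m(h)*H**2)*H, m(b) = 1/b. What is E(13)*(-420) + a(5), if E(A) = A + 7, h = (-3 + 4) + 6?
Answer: -58654/7 ≈ -8379.1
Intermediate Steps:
h = 7 (h = 1 + 6 = 7)
a(H) = 3 + H**3/7 (a(H) = 3 + (H**2/7)*H = 3 + H**3/7)
E(A) = 7 + A
E(13)*(-420) + a(5) = (7 + 13)*(-420) + (3 + (1/7)*5**3) = 20*(-420) + (3 + (1/7)*125) = -8400 + (3 + 125/7) = -8400 + 146/7 = -58654/7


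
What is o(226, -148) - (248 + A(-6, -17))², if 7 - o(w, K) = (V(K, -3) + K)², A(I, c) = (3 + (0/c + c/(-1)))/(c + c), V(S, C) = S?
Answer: -43009437/289 ≈ -1.4882e+5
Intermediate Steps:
A(I, c) = (3 - c)/(2*c) (A(I, c) = (3 + (0 + c*(-1)))/((2*c)) = (3 + (0 - c))*(1/(2*c)) = (3 - c)*(1/(2*c)) = (3 - c)/(2*c))
o(w, K) = 7 - 4*K² (o(w, K) = 7 - (K + K)² = 7 - (2*K)² = 7 - 4*K²)
o(226, -148) - (248 + A(-6, -17))² = (7 - 4*(-148)²) - (248 + (½)*(3 - 1*(-17))/(-17))² = (7 - 4*21904) - (248 + (½)*(-1/17)*(3 + 17))² = (7 - 87616) - (248 + (½)*(-1/17)*20)² = -87609 - (248 - 10/17)² = -87609 - (4206/17)² = -87609 - 1*17690436/289 = -87609 - 17690436/289 = -43009437/289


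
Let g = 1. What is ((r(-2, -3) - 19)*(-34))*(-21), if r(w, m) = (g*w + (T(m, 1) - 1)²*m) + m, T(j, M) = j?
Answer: -51408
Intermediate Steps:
r(w, m) = m + w + m*(-1 + m)² (r(w, m) = (1*w + (m - 1)²*m) + m = (w + (-1 + m)²*m) + m = (w + m*(-1 + m)²) + m = m + w + m*(-1 + m)²)
((r(-2, -3) - 19)*(-34))*(-21) = (((-3 - 2 - 3*(-1 - 3)²) - 19)*(-34))*(-21) = (((-3 - 2 - 3*(-4)²) - 19)*(-34))*(-21) = (((-3 - 2 - 3*16) - 19)*(-34))*(-21) = (((-3 - 2 - 48) - 19)*(-34))*(-21) = ((-53 - 19)*(-34))*(-21) = -72*(-34)*(-21) = 2448*(-21) = -51408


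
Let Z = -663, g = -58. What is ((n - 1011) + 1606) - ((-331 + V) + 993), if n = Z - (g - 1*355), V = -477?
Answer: 160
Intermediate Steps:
n = -250 (n = -663 - (-58 - 1*355) = -663 - (-58 - 355) = -663 - 1*(-413) = -663 + 413 = -250)
((n - 1011) + 1606) - ((-331 + V) + 993) = ((-250 - 1011) + 1606) - ((-331 - 477) + 993) = (-1261 + 1606) - (-808 + 993) = 345 - 1*185 = 345 - 185 = 160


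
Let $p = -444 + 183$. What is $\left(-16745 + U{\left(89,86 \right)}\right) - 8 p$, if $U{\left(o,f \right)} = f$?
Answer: $-14571$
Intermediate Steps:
$p = -261$
$\left(-16745 + U{\left(89,86 \right)}\right) - 8 p = \left(-16745 + 86\right) - 8 \left(-261\right) = -16659 - -2088 = -16659 + 2088 = -14571$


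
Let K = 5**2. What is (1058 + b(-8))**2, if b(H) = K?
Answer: 1172889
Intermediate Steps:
K = 25
b(H) = 25
(1058 + b(-8))**2 = (1058 + 25)**2 = 1083**2 = 1172889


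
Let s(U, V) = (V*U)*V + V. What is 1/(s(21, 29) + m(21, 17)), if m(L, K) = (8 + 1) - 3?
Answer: 1/17696 ≈ 5.6510e-5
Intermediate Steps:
m(L, K) = 6 (m(L, K) = 9 - 3 = 6)
s(U, V) = V + U*V² (s(U, V) = (U*V)*V + V = U*V² + V = V + U*V²)
1/(s(21, 29) + m(21, 17)) = 1/(29*(1 + 21*29) + 6) = 1/(29*(1 + 609) + 6) = 1/(29*610 + 6) = 1/(17690 + 6) = 1/17696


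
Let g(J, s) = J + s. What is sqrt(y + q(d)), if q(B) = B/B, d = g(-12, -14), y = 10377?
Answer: sqrt(10378) ≈ 101.87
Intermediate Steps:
d = -26 (d = -12 - 14 = -26)
q(B) = 1
sqrt(y + q(d)) = sqrt(10377 + 1) = sqrt(10378)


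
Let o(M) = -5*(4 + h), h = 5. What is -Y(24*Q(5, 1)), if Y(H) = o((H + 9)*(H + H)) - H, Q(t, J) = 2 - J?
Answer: 69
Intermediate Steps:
o(M) = -45 (o(M) = -5*(4 + 5) = -5*9 = -45)
Y(H) = -45 - H
-Y(24*Q(5, 1)) = -(-45 - 24*(2 - 1*1)) = -(-45 - 24*(2 - 1)) = -(-45 - 24) = -1*(-69) = 69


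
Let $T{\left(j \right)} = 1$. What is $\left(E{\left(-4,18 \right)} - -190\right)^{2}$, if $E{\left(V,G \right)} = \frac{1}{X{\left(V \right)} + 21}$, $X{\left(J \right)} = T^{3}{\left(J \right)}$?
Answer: $\frac{17480761}{484} \approx 36117.0$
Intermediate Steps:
$X{\left(J \right)} = 1$ ($X{\left(J \right)} = 1^{3} = 1$)
$E{\left(V,G \right)} = \frac{1}{22}$ ($E{\left(V,G \right)} = \frac{1}{1 + 21} = \frac{1}{22}$)
$\left(E{\left(-4,18 \right)} - -190\right)^{2} = \left(\frac{1}{22} - -190\right)^{2} = \left(\frac{1}{22} + 190\right)^{2} = \left(\frac{4181}{22}\right)^{2} = \frac{17480761}{484}$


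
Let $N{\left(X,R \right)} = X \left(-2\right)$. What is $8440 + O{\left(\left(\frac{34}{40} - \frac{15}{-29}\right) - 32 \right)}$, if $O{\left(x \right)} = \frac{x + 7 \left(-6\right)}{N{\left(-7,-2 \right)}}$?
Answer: $\frac{68490673}{8120} \approx 8434.8$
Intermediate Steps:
$N{\left(X,R \right)} = - 2 X$
$O{\left(x \right)} = -3 + \frac{x}{14}$ ($O{\left(x \right)} = \frac{x + 7 \left(-6\right)}{\left(-2\right) \left(-7\right)} = \frac{x - 42}{14} = \left(-42 + x\right) \frac{1}{14} = -3 + \frac{x}{14}$)
$8440 + O{\left(\left(\frac{34}{40} - \frac{15}{-29}\right) - 32 \right)} = 8440 - \left(3 - \frac{\left(\frac{34}{40} - \frac{15}{-29}\right) - 32}{14}\right) = 8440 - \left(3 - \frac{\left(34 \cdot \frac{1}{40} - - \frac{15}{29}\right) - 32}{14}\right) = 8440 - \left(3 - \frac{\left(\frac{17}{20} + \frac{15}{29}\right) - 32}{14}\right) = 8440 - \left(3 - \frac{\frac{793}{580} - 32}{14}\right) = 8440 + \left(-3 + \frac{1}{14} \left(- \frac{17767}{580}\right)\right) = 8440 - \frac{42127}{8120} = \frac{68490673}{8120}$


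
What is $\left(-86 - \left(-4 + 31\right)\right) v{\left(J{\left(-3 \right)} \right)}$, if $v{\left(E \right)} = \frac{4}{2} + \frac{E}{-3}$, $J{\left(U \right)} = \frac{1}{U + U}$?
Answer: $- \frac{4181}{18} \approx -232.28$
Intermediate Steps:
$J{\left(U \right)} = \frac{1}{2 U}$
$v{\left(E \right)} = 2 - \frac{E}{3}$ ($v{\left(E \right)} = 4 \cdot \frac{1}{2} + E \left(- \frac{1}{3}\right) = 2 - \frac{E}{3}$)
$\left(-86 - \left(-4 + 31\right)\right) v{\left(J{\left(-3 \right)} \right)} = \left(-86 - \left(-4 + 31\right)\right) \left(2 - \frac{\frac{1}{2} \frac{1}{-3}}{3}\right) = \left(-86 - 27\right) \left(2 - \frac{\frac{1}{2} \left(- \frac{1}{3}\right)}{3}\right) = \left(-86 - 27\right) \left(2 - - \frac{1}{18}\right) = - 113 \left(2 + \frac{1}{18}\right) = \left(-113\right) \frac{37}{18} = - \frac{4181}{18}$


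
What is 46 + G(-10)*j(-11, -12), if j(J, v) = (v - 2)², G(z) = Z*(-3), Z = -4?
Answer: 2398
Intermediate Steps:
G(z) = 12 (G(z) = -4*(-3) = 12)
j(J, v) = (-2 + v)²
46 + G(-10)*j(-11, -12) = 46 + 12*(-2 - 12)² = 46 + 12*(-14)² = 46 + 12*196 = 46 + 2352 = 2398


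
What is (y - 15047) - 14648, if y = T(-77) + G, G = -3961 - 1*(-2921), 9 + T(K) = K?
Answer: -30821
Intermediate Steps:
T(K) = -9 + K
G = -1040 (G = -3961 + 2921 = -1040)
y = -1126 (y = (-9 - 77) - 1040 = -86 - 1040 = -1126)
(y - 15047) - 14648 = (-1126 - 15047) - 14648 = -16173 - 14648 = -30821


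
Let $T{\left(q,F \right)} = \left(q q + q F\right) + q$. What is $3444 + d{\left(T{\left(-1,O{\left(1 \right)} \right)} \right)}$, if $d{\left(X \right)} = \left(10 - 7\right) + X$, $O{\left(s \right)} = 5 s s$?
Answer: $3442$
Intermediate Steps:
$O{\left(s \right)} = 5 s^{2}$
$T{\left(q,F \right)} = q + q^{2} + F q$ ($T{\left(q,F \right)} = \left(q^{2} + F q\right) + q = q + q^{2} + F q$)
$d{\left(X \right)} = 3 + X$ ($d{\left(X \right)} = \left(10 - 7\right) + X = 3 + X$)
$3444 + d{\left(T{\left(-1,O{\left(1 \right)} \right)} \right)} = 3444 + \left(3 - \left(1 + 5 \cdot 1^{2} - 1\right)\right) = 3444 + \left(3 - \left(1 + 5 \cdot 1 - 1\right)\right) = 3444 + \left(3 - \left(1 + 5 - 1\right)\right) = 3444 + \left(3 - 5\right) = 3444 - 2 = 3442$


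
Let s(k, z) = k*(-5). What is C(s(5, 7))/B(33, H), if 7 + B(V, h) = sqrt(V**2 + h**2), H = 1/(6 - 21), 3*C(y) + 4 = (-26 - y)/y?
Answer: -2079/234001 - 99*sqrt(245026)/1170005 ≈ -0.050769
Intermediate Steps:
s(k, z) = -5*k
C(y) = -4/3 + (-26 - y)/(3*y) (C(y) = -4/3 + ((-26 - y)/y)/3 = -4/3 + (-26 - y)/(3*y))
H = -1/15 (H = 1/(-15) = -1/15 ≈ -0.066667)
B(V, h) = -7 + sqrt(V**2 + h**2)
C(s(5, 7))/B(33, H) = ((-26 - (-25)*5)/(3*((-5*5))))/(-7 + sqrt(33**2 + (-1/15)**2)) = ((1/3)*(-26 - 5*(-25))/(-25))/(-7 + sqrt(1089 + 1/225)) = ((1/3)*(-1/25)*(-26 + 125))/(-7 + sqrt(245026/225)) = ((1/3)*(-1/25)*99)/(-7 + sqrt(245026)/15) = -33/(25*(-7 + sqrt(245026)/15))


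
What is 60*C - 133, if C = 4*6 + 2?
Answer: 1427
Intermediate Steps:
C = 26 (C = 24 + 2 = 26)
60*C - 133 = 60*26 - 133 = 1560 - 133 = 1427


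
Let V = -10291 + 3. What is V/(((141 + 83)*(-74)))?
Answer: 643/1036 ≈ 0.62066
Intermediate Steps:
V = -10288
V/(((141 + 83)*(-74))) = -10288*(-1/(74*(141 + 83))) = -10288/(224*(-74)) = -10288/(-16576) = -10288*(-1/16576) = 643/1036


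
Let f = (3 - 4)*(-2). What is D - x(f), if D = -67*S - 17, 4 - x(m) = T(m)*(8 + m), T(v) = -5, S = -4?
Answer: 197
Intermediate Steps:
f = 2 (f = -1*(-2) = 2)
x(m) = 44 + 5*m (x(m) = 4 - (-5)*(8 + m) = 4 - (-40 - 5*m) = 4 + (40 + 5*m) = 44 + 5*m)
D = 251 (D = -67*(-4) - 17 = 268 - 17 = 251)
D - x(f) = 251 - (44 + 5*2) = 251 - (44 + 10) = 251 - 1*54 = 251 - 54 = 197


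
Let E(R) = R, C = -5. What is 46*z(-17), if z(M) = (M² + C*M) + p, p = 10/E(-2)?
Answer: 16974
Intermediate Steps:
p = -5 (p = 10/(-2) = 10*(-½) = -5)
z(M) = -5 + M² - 5*M (z(M) = (M² - 5*M) - 5 = -5 + M² - 5*M)
46*z(-17) = 46*(-5 + (-17)² - 5*(-17)) = 46*(-5 + 289 + 85) = 46*369 = 16974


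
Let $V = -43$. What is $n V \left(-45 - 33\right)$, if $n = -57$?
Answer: $-191178$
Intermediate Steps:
$n V \left(-45 - 33\right) = \left(-57\right) \left(-43\right) \left(-45 - 33\right) = 2451 \left(-78\right) = -191178$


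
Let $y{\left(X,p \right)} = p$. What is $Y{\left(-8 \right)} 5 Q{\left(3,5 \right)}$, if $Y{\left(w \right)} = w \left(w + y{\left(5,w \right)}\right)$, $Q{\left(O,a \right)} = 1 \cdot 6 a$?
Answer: $19200$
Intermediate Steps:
$Q{\left(O,a \right)} = 6 a$
$Y{\left(w \right)} = 2 w^{2}$ ($Y{\left(w \right)} = w \left(w + w\right) = w 2 w = 2 w^{2}$)
$Y{\left(-8 \right)} 5 Q{\left(3,5 \right)} = 2 \left(-8\right)^{2} \cdot 5 \cdot 6 \cdot 5 = 2 \cdot 64 \cdot 5 \cdot 30 = 128 \cdot 150 = 19200$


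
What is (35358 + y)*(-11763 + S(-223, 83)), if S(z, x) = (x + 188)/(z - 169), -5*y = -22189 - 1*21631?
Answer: -101731367387/196 ≈ -5.1904e+8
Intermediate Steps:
y = 8764 (y = -(-22189 - 1*21631)/5 = -(-22189 - 21631)/5 = -1/5*(-43820) = 8764)
S(z, x) = (188 + x)/(-169 + z)
(35358 + y)*(-11763 + S(-223, 83)) = (35358 + 8764)*(-11763 + (188 + 83)/(-169 - 223)) = 44122*(-11763 + 271/(-392)) = 44122*(-11763 - 1/392*271) = 44122*(-11763 - 271/392) = 44122*(-4611367/392) = -101731367387/196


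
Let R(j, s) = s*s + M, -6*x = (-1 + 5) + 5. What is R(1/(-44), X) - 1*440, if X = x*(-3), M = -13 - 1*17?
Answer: -1799/4 ≈ -449.75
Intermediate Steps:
M = -30 (M = -13 - 17 = -30)
x = -3/2 (x = -((-1 + 5) + 5)/6 = -(4 + 5)/6 = -⅙*9 = -3/2 ≈ -1.5000)
X = 9/2 (X = -3/2*(-3) = 9/2 ≈ 4.5000)
R(j, s) = -30 + s² (R(j, s) = s*s - 30 = s² - 30 = -30 + s²)
R(1/(-44), X) - 1*440 = (-30 + (9/2)²) - 1*440 = (-30 + 81/4) - 440 = -39/4 - 440 = -1799/4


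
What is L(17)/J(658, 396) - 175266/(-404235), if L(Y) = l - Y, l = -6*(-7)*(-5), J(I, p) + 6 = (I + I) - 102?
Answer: 1025299/4173640 ≈ 0.24566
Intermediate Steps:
J(I, p) = -108 + 2*I (J(I, p) = -6 + ((I + I) - 102) = -6 + (2*I - 102) = -6 + (-102 + 2*I) = -108 + 2*I)
l = -210 (l = 42*(-5) = -210)
L(Y) = -210 - Y
L(17)/J(658, 396) - 175266/(-404235) = (-210 - 1*17)/(-108 + 2*658) - 175266/(-404235) = (-210 - 17)/(-108 + 1316) - 175266*(-1/404235) = -227/1208 + 1498/3455 = 1025299/4173640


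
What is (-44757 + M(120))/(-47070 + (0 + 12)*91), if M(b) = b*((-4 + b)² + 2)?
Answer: -523401/15326 ≈ -34.151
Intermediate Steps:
M(b) = b*(2 + (-4 + b)²)
(-44757 + M(120))/(-47070 + (0 + 12)*91) = (-44757 + 120*(2 + (-4 + 120)²))/(-47070 + (0 + 12)*91) = (-44757 + 120*(2 + 116²))/(-47070 + 12*91) = (-44757 + 120*(2 + 13456))/(-47070 + 1092) = (-44757 + 120*13458)/(-45978) = (-44757 + 1614960)*(-1/45978) = 1570203*(-1/45978) = -523401/15326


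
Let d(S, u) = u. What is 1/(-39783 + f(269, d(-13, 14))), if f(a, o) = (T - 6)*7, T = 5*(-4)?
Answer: -1/39965 ≈ -2.5022e-5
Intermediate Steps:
T = -20
f(a, o) = -182 (f(a, o) = (-20 - 6)*7 = -26*7 = -182)
1/(-39783 + f(269, d(-13, 14))) = 1/(-39783 - 182) = 1/(-39965) = -1/39965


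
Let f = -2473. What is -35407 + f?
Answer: -37880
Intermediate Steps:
-35407 + f = -35407 - 2473 = -37880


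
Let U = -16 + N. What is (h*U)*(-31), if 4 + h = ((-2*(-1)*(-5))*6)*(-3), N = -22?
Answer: 207328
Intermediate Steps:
U = -38 (U = -16 - 22 = -38)
h = 176 (h = -4 + ((-2*(-1)*(-5))*6)*(-3) = -4 + ((2*(-5))*6)*(-3) = -4 - 10*6*(-3) = -4 - 60*(-3) = -4 + 180 = 176)
(h*U)*(-31) = (176*(-38))*(-31) = -6688*(-31) = 207328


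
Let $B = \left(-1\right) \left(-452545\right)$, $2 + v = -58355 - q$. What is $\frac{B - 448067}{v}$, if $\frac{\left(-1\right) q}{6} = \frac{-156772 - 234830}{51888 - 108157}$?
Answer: $- \frac{251972582}{3281340421} \approx -0.076789$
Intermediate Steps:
$q = - \frac{2349612}{56269}$ ($q = - 6 \frac{-156772 - 234830}{51888 - 108157} = - 6 \left(- \frac{391602}{-56269}\right) = - 6 \left(\left(-391602\right) \left(- \frac{1}{56269}\right)\right) = \left(-6\right) \frac{391602}{56269} = - \frac{2349612}{56269} \approx -41.757$)
$v = - \frac{3281340421}{56269}$ ($v = -2 - \frac{3281227883}{56269} = - \frac{3281340421}{56269} \approx -58315.0$)
$B = 452545$
$\frac{B - 448067}{v} = \frac{452545 - 448067}{- \frac{3281340421}{56269}} = 4478 \left(- \frac{56269}{3281340421}\right) = - \frac{251972582}{3281340421}$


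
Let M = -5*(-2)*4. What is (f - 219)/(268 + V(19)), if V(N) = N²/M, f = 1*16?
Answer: -1160/1583 ≈ -0.73279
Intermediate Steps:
M = 40 (M = 10*4 = 40)
f = 16
V(N) = N²/40
(f - 219)/(268 + V(19)) = (16 - 219)/(268 + (1/40)*19²) = -203/(268 + (1/40)*361) = -203/(268 + 361/40) = -203/11081/40 = -203*40/11081 = -1160/1583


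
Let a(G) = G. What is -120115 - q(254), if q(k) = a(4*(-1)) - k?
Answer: -119857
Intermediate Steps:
q(k) = -4 - k (q(k) = 4*(-1) - k = -4 - k)
-120115 - q(254) = -120115 - (-4 - 1*254) = -120115 - (-4 - 254) = -120115 - 1*(-258) = -120115 + 258 = -119857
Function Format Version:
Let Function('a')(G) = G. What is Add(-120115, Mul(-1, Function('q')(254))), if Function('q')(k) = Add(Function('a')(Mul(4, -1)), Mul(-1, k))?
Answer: -119857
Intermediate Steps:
Function('q')(k) = Add(-4, Mul(-1, k)) (Function('q')(k) = Add(Mul(4, -1), Mul(-1, k)) = Add(-4, Mul(-1, k)))
Add(-120115, Mul(-1, Function('q')(254))) = Add(-120115, Mul(-1, Add(-4, Mul(-1, 254)))) = Add(-120115, Mul(-1, Add(-4, -254))) = Add(-120115, Mul(-1, -258)) = Add(-120115, 258) = -119857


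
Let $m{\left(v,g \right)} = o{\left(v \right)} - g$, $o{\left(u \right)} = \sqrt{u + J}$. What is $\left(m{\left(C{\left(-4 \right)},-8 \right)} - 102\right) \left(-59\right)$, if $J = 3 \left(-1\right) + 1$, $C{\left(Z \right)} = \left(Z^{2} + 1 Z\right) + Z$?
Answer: $5546 - 59 \sqrt{6} \approx 5401.5$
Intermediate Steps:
$C{\left(Z \right)} = Z^{2} + 2 Z$ ($C{\left(Z \right)} = \left(Z^{2} + Z\right) + Z = \left(Z + Z^{2}\right) + Z = Z^{2} + 2 Z$)
$J = -2$ ($J = -3 + 1 = -2$)
$o{\left(u \right)} = \sqrt{-2 + u}$ ($o{\left(u \right)} = \sqrt{u - 2} = \sqrt{-2 + u}$)
$m{\left(v,g \right)} = \sqrt{-2 + v} - g$
$\left(m{\left(C{\left(-4 \right)},-8 \right)} - 102\right) \left(-59\right) = \left(\left(\sqrt{-2 - 4 \left(2 - 4\right)} - -8\right) - 102\right) \left(-59\right) = \left(\left(\sqrt{-2 - -8} + 8\right) - 102\right) \left(-59\right) = \left(\left(\sqrt{-2 + 8} + 8\right) - 102\right) \left(-59\right) = \left(\left(\sqrt{6} + 8\right) - 102\right) \left(-59\right) = \left(\left(8 + \sqrt{6}\right) - 102\right) \left(-59\right) = \left(-94 + \sqrt{6}\right) \left(-59\right) = 5546 - 59 \sqrt{6}$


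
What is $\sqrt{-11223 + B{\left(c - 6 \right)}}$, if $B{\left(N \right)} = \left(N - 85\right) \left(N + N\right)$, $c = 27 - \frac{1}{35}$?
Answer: $\frac{3 i \sqrt{1893107}}{35} \approx 117.93 i$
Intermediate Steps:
$c = \frac{944}{35}$ ($c = 27 - \frac{1}{35} = \frac{944}{35} \approx 26.971$)
$B{\left(N \right)} = 2 N \left(-85 + N\right)$ ($B{\left(N \right)} = \left(-85 + N\right) 2 N = 2 N \left(-85 + N\right)$)
$\sqrt{-11223 + B{\left(c - 6 \right)}} = \sqrt{-11223 + 2 \left(\frac{944}{35} - 6\right) \left(-85 + \left(\frac{944}{35} - 6\right)\right)} = \sqrt{-11223 + 2 \cdot \frac{734}{35} \left(-85 + \frac{734}{35}\right)} = \sqrt{-11223 + 2 \cdot \frac{734}{35} \left(- \frac{2241}{35}\right)} = \sqrt{-11223 - \frac{3289788}{1225}} = \sqrt{- \frac{17037963}{1225}} = \frac{3 i \sqrt{1893107}}{35}$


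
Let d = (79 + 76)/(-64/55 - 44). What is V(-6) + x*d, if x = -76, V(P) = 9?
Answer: 167564/621 ≈ 269.83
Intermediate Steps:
d = -8525/2484 (d = 155/(-64*1/55 - 44) = 155/(-64/55 - 44) = 155/(-2484/55) = 155*(-55/2484) = -8525/2484 ≈ -3.4320)
V(-6) + x*d = 9 - 76*(-8525/2484) = 9 + 161975/621 = 167564/621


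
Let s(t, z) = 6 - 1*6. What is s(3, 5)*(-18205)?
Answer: 0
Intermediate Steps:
s(t, z) = 0 (s(t, z) = 6 - 6 = 0)
s(3, 5)*(-18205) = 0*(-18205) = 0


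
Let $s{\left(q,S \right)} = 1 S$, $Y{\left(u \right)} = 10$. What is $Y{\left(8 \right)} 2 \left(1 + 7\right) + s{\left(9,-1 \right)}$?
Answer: $159$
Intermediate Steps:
$s{\left(q,S \right)} = S$
$Y{\left(8 \right)} 2 \left(1 + 7\right) + s{\left(9,-1 \right)} = 10 \cdot 2 \left(1 + 7\right) - 1 = 10 \cdot 2 \cdot 8 - 1 = 10 \cdot 16 - 1 = 160 - 1 = 159$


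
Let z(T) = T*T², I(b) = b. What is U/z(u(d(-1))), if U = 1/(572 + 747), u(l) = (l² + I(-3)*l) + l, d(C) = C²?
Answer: -1/1319 ≈ -0.00075815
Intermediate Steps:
u(l) = l² - 2*l (u(l) = (l² - 3*l) + l = l² - 2*l)
z(T) = T³
U = 1/1319 ≈ 0.00075815
U/z(u(d(-1))) = 1/(1319*(((-1)²*(-2 + (-1)²))³)) = 1/(1319*((1*(-2 + 1))³)) = 1/(1319*((1*(-1))³)) = 1/(1319*((-1)³)) = (1/1319)/(-1) = (1/1319)*(-1) = -1/1319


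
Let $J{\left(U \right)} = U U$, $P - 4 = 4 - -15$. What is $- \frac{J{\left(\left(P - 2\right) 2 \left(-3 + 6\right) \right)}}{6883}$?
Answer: $- \frac{15876}{6883} \approx -2.3066$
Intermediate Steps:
$P = 23$ ($P = 4 + \left(4 - -15\right) = 4 + \left(4 + 15\right) = 4 + 19 = 23$)
$J{\left(U \right)} = U^{2}$
$- \frac{J{\left(\left(P - 2\right) 2 \left(-3 + 6\right) \right)}}{6883} = - \frac{\left(\left(23 - 2\right) 2 \left(-3 + 6\right)\right)^{2}}{6883} = - \frac{\left(21 \cdot 2 \cdot 3\right)^{2}}{6883} = - \frac{\left(21 \cdot 6\right)^{2}}{6883} = - \frac{126^{2}}{6883} = - \frac{15876}{6883}$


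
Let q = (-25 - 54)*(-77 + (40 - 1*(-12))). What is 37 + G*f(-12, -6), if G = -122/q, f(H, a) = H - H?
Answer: 37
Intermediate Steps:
q = 1975 (q = -79*(-77 + (40 + 12)) = -79*(-77 + 52) = -79*(-25) = 1975)
f(H, a) = 0
G = -122/1975 ≈ -0.061772
37 + G*f(-12, -6) = 37 - 122/1975*0 = 37 + 0 = 37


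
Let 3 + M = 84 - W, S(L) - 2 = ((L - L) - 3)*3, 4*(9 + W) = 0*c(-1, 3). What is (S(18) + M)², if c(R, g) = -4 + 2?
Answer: 6889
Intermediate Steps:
c(R, g) = -2
W = -9 (W = -9 + (0*(-2))/4 = -9 + (¼)*0 = -9 + 0 = -9)
S(L) = -7 (S(L) = 2 + ((L - L) - 3)*3 = 2 + (0 - 3)*3 = 2 - 3*3 = 2 - 9 = -7)
M = 90 (M = -3 + (84 - 1*(-9)) = -3 + (84 + 9) = -3 + 93 = 90)
(S(18) + M)² = (-7 + 90)² = 83² = 6889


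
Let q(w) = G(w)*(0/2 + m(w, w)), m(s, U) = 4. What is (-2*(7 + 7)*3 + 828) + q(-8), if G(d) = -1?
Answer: 740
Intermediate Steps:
q(w) = -4 (q(w) = -(0/2 + 4) = -(0*(½) + 4) = -(0 + 4) = -1*4 = -4)
(-2*(7 + 7)*3 + 828) + q(-8) = (-2*(7 + 7)*3 + 828) - 4 = (-2*14*3 + 828) - 4 = (-28*3 + 828) - 4 = (-84 + 828) - 4 = 744 - 4 = 740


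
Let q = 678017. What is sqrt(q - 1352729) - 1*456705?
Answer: -456705 + 6*I*sqrt(18742) ≈ -4.5671e+5 + 821.41*I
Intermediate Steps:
sqrt(q - 1352729) - 1*456705 = sqrt(678017 - 1352729) - 1*456705 = sqrt(-674712) - 456705 = 6*I*sqrt(18742) - 456705 = -456705 + 6*I*sqrt(18742)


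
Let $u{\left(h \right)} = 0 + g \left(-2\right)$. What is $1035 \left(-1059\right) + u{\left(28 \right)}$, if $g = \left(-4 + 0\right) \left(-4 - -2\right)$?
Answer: $-1096081$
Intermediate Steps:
$g = 8$ ($g = - 4 \left(-4 + 2\right) = \left(-4\right) \left(-2\right) = 8$)
$u{\left(h \right)} = -16$ ($u{\left(h \right)} = 0 + 8 \left(-2\right) = 0 - 16 = -16$)
$1035 \left(-1059\right) + u{\left(28 \right)} = 1035 \left(-1059\right) - 16 = -1096065 - 16 = -1096081$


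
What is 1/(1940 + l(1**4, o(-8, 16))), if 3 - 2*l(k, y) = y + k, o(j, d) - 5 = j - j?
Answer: 2/3877 ≈ 0.00051586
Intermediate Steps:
o(j, d) = 5 (o(j, d) = 5 + (j - j) = 5 + 0 = 5)
l(k, y) = 3/2 - k/2 - y/2 (l(k, y) = 3/2 - (y + k)/2 = 3/2 - (k + y)/2 = 3/2 + (-k/2 - y/2) = 3/2 - k/2 - y/2)
1/(1940 + l(1**4, o(-8, 16))) = 1/(1940 + (3/2 - 1/2*1**4 - 1/2*5)) = 1/(1940 + (3/2 - 1/2*1 - 5/2)) = 1/(1940 + (3/2 - 1/2 - 5/2)) = 1/(1940 - 3/2) = 1/(3877/2) = 2/3877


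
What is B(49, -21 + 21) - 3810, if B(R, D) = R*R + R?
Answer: -1360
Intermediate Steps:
B(R, D) = R + R**2 (B(R, D) = R**2 + R = R + R**2)
B(49, -21 + 21) - 3810 = 49*(1 + 49) - 3810 = 49*50 - 3810 = 2450 - 3810 = -1360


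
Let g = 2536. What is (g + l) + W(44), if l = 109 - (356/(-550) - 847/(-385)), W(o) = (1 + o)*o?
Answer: 1271448/275 ≈ 4623.4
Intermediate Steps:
W(o) = o*(1 + o)
l = 29548/275 (l = 109 - (356*(-1/550) - 847*(-1/385)) = 109 - (-178/275 + 11/5) = 109 - 1*427/275 = 109 - 427/275 = 29548/275 ≈ 107.45)
(g + l) + W(44) = (2536 + 29548/275) + 44*(1 + 44) = 726948/275 + 44*45 = 726948/275 + 1980 = 1271448/275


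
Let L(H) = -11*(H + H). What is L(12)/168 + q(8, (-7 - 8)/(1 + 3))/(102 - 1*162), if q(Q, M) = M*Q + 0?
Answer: -15/14 ≈ -1.0714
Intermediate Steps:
L(H) = -22*H
q(Q, M) = M*Q
L(12)/168 + q(8, (-7 - 8)/(1 + 3))/(102 - 1*162) = -22*12/168 + (((-7 - 8)/(1 + 3))*8)/(102 - 1*162) = -264*1/168 + (-15/4*8)/(102 - 162) = -11/7 + (-15*¼*8)/(-60) = -11/7 - 15/4*8*(-1/60) = -11/7 - 30*(-1/60) = -11/7 + ½ = -15/14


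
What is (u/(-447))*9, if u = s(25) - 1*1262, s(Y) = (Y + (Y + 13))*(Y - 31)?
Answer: 4920/149 ≈ 33.020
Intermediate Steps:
s(Y) = (-31 + Y)*(13 + 2*Y) (s(Y) = (Y + (13 + Y))*(-31 + Y) = (13 + 2*Y)*(-31 + Y) = (-31 + Y)*(13 + 2*Y))
u = -1640 (u = (-403 - 49*25 + 2*25²) - 1*1262 = (-403 - 1225 + 2*625) - 1262 = (-403 - 1225 + 1250) - 1262 = -378 - 1262 = -1640)
(u/(-447))*9 = -1640/(-447)*9 = -1640*(-1/447)*9 = (1640/447)*9 = 4920/149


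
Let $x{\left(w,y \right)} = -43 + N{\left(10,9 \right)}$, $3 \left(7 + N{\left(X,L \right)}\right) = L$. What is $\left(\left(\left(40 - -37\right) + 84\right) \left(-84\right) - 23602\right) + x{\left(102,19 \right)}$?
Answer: $-37173$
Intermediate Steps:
$N{\left(X,L \right)} = -7 + \frac{L}{3}$
$x{\left(w,y \right)} = -47$ ($x{\left(w,y \right)} = -43 + \left(-7 + \frac{1}{3} \cdot 9\right) = -43 + \left(-7 + 3\right) = -43 - 4 = -47$)
$\left(\left(\left(40 - -37\right) + 84\right) \left(-84\right) - 23602\right) + x{\left(102,19 \right)} = \left(\left(\left(40 - -37\right) + 84\right) \left(-84\right) - 23602\right) - 47 = \left(\left(\left(40 + 37\right) + 84\right) \left(-84\right) - 23602\right) - 47 = \left(\left(77 + 84\right) \left(-84\right) - 23602\right) - 47 = \left(161 \left(-84\right) - 23602\right) - 47 = \left(-13524 - 23602\right) - 47 = -37126 - 47 = -37173$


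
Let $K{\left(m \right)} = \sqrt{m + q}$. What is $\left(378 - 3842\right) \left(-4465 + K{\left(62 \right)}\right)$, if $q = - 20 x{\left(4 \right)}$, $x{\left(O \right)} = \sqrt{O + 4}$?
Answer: $15466760 - 3464 \sqrt{62 - 40 \sqrt{2}} \approx 1.5459 \cdot 10^{7}$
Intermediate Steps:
$x{\left(O \right)} = \sqrt{4 + O}$
$q = - 40 \sqrt{2}$ ($q = - 20 \sqrt{4 + 4} = - 20 \sqrt{8} = - 20 \cdot 2 \sqrt{2} = - 40 \sqrt{2} \approx -56.569$)
$K{\left(m \right)} = \sqrt{m - 40 \sqrt{2}}$
$\left(378 - 3842\right) \left(-4465 + K{\left(62 \right)}\right) = \left(378 - 3842\right) \left(-4465 + \sqrt{62 - 40 \sqrt{2}}\right) = - 3464 \left(-4465 + \sqrt{62 - 40 \sqrt{2}}\right) = 15466760 - 3464 \sqrt{62 - 40 \sqrt{2}}$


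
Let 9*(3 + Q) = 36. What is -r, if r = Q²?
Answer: -1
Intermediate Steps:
Q = 1 (Q = -3 + (⅑)*36 = -3 + 4 = 1)
r = 1 (r = 1² = 1)
-r = -1*1 = -1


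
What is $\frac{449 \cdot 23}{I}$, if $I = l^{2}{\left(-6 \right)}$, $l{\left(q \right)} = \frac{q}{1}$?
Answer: $\frac{10327}{36} \approx 286.86$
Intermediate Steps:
$l{\left(q \right)} = q$ ($l{\left(q \right)} = q 1 = q$)
$I = 36$ ($I = \left(-6\right)^{2} = 36$)
$\frac{449 \cdot 23}{I} = \frac{449 \cdot 23}{36} = 10327 \cdot \frac{1}{36} = \frac{10327}{36}$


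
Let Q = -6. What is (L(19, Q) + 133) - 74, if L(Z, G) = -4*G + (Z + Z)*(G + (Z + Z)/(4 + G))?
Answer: -867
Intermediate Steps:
L(Z, G) = -4*G + 2*Z*(G + 2*Z/(4 + G)) (L(Z, G) = -4*G + (2*Z)*(G + (2*Z)/(4 + G)) = -4*G + (2*Z)*(G + 2*Z/(4 + G)) = -4*G + 2*Z*(G + 2*Z/(4 + G)))
(L(19, Q) + 133) - 74 = (2*(-8*(-6) - 2*(-6)² + 2*19² + 19*(-6)² + 4*(-6)*19)/(4 - 6) + 133) - 74 = (2*(48 - 2*36 + 2*361 + 19*36 - 456)/(-2) + 133) - 74 = (2*(-½)*(48 - 72 + 722 + 684 - 456) + 133) - 74 = (2*(-½)*926 + 133) - 74 = (-926 + 133) - 74 = -793 - 74 = -867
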